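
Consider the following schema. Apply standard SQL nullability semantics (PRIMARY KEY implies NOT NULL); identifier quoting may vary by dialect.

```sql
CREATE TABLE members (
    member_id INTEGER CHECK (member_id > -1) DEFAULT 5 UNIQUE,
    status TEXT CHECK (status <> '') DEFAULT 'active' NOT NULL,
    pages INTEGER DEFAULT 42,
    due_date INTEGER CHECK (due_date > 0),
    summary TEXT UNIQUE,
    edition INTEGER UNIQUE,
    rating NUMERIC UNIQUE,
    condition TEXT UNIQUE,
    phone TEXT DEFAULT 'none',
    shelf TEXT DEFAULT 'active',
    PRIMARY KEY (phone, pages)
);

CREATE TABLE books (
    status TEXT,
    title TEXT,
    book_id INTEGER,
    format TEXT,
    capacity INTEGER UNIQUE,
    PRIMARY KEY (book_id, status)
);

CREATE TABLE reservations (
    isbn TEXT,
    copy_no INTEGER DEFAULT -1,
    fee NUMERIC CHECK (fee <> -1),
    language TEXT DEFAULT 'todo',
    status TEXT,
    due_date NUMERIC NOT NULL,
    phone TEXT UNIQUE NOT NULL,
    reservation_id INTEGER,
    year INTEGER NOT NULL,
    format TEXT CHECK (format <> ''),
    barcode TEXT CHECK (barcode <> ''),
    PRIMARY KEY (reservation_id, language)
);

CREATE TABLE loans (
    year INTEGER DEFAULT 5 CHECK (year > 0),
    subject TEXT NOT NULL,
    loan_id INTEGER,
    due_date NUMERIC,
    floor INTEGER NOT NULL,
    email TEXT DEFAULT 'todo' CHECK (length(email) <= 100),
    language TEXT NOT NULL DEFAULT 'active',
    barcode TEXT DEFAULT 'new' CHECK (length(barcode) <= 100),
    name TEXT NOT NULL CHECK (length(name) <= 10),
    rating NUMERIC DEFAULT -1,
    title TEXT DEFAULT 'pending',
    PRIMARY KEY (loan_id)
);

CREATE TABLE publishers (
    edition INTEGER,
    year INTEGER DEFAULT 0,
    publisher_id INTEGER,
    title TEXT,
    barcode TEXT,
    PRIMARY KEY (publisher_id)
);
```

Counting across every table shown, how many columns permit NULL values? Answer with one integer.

members: 7 nullable (member_id, due_date, summary, edition, rating, condition, shelf — PK (phone, pages) and explicit NOT NULL columns excluded).
books: 3 nullable (title, format, capacity — PK (book_id, status) and explicit NOT NULL columns excluded).
reservations: 6 nullable (isbn, copy_no, fee, status, format, barcode — PK (reservation_id, language) and explicit NOT NULL columns excluded).
loans: 6 nullable (year, due_date, email, barcode, rating, title — PK (loan_id) and explicit NOT NULL columns excluded).
publishers: 4 nullable (edition, year, title, barcode — PK (publisher_id) and explicit NOT NULL columns excluded).
Total: 7 + 3 + 6 + 6 + 4 = 26.

26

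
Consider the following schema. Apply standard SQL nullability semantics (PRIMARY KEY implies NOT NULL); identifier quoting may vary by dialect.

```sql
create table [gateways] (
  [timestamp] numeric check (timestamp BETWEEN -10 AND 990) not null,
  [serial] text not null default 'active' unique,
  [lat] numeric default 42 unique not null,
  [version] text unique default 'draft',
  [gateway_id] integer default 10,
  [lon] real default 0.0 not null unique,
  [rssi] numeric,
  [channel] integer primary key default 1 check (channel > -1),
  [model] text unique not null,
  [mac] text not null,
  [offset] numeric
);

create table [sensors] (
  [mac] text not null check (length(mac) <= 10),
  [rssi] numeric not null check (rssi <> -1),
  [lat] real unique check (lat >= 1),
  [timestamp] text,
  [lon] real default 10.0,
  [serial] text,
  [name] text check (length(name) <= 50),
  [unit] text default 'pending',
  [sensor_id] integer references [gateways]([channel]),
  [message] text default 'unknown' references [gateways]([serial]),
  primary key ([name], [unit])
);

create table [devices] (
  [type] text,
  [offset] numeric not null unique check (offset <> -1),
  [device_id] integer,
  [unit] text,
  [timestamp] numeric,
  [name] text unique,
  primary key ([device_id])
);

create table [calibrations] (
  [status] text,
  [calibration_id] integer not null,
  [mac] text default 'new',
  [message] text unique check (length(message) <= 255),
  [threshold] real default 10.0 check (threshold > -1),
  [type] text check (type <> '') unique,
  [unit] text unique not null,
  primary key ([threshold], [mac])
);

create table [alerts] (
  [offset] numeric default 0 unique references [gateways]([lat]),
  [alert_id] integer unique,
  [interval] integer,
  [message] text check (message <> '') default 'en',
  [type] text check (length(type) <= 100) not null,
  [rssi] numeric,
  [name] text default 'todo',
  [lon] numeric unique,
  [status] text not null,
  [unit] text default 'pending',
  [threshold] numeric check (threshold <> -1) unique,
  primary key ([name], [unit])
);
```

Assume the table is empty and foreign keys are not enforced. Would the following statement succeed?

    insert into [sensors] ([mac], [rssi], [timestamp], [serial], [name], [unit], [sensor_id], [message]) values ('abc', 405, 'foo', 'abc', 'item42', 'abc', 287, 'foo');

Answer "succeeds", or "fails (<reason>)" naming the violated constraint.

succeeds

NOT NULL columns: mac is supplied; name is supplied; rssi is supplied; unit is supplied.
CHECK constraints: 'abc' satisfies (length(mac) <= 10); 405 satisfies (rssi <> -1); 'item42' satisfies (length(name) <= 50).
No constraint is violated.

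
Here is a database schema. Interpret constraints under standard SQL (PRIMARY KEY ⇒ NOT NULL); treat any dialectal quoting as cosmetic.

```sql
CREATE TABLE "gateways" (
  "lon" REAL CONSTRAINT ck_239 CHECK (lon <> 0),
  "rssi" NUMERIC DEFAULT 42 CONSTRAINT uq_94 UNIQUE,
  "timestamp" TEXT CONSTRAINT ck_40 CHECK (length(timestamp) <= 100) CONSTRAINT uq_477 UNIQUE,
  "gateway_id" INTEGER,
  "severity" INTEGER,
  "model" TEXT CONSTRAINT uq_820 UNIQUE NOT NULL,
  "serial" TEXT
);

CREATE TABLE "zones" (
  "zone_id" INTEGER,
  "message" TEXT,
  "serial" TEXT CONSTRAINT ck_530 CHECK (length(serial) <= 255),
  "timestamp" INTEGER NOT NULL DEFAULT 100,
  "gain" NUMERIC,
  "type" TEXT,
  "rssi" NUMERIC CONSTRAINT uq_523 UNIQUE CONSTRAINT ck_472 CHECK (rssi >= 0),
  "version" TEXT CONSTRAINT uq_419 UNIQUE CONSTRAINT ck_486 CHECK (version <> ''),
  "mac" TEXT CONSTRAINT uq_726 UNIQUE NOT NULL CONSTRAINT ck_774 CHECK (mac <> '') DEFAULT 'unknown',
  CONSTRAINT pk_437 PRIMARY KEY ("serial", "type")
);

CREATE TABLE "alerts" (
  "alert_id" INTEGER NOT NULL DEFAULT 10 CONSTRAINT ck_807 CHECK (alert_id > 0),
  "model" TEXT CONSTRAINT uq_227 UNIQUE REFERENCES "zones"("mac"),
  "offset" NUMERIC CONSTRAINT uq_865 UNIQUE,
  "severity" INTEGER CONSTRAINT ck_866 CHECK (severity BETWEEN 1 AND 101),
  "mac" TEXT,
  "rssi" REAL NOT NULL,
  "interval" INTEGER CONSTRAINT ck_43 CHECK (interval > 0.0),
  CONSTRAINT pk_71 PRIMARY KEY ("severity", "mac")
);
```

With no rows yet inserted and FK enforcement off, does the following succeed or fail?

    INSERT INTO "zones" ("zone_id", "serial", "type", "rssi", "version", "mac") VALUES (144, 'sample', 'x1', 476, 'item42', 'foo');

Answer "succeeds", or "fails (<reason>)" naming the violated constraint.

succeeds

NOT NULL columns: mac is supplied; serial is supplied; timestamp defaults to 100; type is supplied.
CHECK constraints: 'sample' satisfies (length(serial) <= 255); 476 satisfies (rssi >= 0); 'item42' satisfies (version <> ''); 'foo' satisfies (mac <> '').
No constraint is violated.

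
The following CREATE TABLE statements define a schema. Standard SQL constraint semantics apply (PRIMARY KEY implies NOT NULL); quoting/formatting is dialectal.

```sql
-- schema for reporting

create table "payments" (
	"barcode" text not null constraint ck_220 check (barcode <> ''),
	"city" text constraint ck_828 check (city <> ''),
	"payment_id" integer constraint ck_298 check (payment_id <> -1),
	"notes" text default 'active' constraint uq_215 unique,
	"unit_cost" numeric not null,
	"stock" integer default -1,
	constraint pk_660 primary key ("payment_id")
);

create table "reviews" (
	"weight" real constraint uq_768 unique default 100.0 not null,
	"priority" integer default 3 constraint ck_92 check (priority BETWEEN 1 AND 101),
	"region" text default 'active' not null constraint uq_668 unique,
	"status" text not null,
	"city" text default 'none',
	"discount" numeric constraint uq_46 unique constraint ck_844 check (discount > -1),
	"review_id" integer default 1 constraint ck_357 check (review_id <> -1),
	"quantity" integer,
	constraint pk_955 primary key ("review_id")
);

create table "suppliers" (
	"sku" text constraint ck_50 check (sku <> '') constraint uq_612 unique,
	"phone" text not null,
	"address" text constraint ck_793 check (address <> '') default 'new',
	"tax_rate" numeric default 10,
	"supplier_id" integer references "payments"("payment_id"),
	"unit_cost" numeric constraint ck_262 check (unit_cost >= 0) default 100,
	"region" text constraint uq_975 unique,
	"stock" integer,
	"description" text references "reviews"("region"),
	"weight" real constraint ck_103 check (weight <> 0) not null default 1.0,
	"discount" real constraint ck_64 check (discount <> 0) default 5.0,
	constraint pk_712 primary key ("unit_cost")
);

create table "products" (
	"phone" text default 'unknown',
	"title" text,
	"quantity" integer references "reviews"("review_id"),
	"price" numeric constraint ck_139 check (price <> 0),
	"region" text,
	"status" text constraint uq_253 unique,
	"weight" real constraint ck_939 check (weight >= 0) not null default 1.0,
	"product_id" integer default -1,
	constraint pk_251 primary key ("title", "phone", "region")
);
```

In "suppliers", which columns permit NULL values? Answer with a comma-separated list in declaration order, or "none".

sku, address, tax_rate, supplier_id, region, stock, description, discount

- sku: CHECK does not forbid NULL (a CHECK constraint passes when its expression is NULL) → nullable.
- phone: declared NOT NULL → not nullable.
- address: CHECK does not forbid NULL (a CHECK constraint passes when its expression is NULL) → nullable.
- tax_rate: DEFAULT only fills an omitted column; an explicit NULL is still allowed → nullable.
- supplier_id: a foreign key column may be NULL unless separately constrained → nullable.
- unit_cost: part of the PRIMARY KEY, which implies NOT NULL → not nullable.
- region: UNIQUE does not imply NOT NULL → nullable.
- stock: no NOT NULL constraint applies → nullable.
- description: a foreign key column may be NULL unless separately constrained → nullable.
- weight: declared NOT NULL → not nullable.
- discount: CHECK does not forbid NULL (a CHECK constraint passes when its expression is NULL) → nullable.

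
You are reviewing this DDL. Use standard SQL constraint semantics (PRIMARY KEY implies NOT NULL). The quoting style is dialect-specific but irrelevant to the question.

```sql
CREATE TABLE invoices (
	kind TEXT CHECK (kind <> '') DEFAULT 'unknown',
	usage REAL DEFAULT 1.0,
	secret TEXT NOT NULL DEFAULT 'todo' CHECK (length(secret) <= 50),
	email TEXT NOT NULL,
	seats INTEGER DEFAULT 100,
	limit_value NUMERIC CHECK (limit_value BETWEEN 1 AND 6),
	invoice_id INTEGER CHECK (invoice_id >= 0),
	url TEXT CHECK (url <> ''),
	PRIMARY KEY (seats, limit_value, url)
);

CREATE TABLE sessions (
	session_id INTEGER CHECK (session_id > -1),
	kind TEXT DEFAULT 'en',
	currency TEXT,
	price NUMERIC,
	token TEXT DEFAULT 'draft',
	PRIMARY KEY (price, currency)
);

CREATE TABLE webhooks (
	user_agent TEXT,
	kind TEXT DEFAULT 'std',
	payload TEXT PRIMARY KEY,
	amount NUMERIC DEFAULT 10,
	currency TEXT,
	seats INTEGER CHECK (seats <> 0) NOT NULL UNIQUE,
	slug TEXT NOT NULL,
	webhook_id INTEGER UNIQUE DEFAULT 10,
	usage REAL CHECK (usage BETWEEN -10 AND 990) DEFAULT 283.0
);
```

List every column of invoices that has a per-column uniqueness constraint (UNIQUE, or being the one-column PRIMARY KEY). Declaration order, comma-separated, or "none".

none

- kind: no UNIQUE or single-column PK constraint.
- usage: no UNIQUE or single-column PK constraint.
- secret: no UNIQUE or single-column PK constraint.
- email: no UNIQUE or single-column PK constraint.
- seats: part of a composite PRIMARY KEY — only the tuple is unique, not this column on its own.
- limit_value: part of a composite PRIMARY KEY — only the tuple is unique, not this column on its own.
- invoice_id: no UNIQUE or single-column PK constraint.
- url: part of a composite PRIMARY KEY — only the tuple is unique, not this column on its own.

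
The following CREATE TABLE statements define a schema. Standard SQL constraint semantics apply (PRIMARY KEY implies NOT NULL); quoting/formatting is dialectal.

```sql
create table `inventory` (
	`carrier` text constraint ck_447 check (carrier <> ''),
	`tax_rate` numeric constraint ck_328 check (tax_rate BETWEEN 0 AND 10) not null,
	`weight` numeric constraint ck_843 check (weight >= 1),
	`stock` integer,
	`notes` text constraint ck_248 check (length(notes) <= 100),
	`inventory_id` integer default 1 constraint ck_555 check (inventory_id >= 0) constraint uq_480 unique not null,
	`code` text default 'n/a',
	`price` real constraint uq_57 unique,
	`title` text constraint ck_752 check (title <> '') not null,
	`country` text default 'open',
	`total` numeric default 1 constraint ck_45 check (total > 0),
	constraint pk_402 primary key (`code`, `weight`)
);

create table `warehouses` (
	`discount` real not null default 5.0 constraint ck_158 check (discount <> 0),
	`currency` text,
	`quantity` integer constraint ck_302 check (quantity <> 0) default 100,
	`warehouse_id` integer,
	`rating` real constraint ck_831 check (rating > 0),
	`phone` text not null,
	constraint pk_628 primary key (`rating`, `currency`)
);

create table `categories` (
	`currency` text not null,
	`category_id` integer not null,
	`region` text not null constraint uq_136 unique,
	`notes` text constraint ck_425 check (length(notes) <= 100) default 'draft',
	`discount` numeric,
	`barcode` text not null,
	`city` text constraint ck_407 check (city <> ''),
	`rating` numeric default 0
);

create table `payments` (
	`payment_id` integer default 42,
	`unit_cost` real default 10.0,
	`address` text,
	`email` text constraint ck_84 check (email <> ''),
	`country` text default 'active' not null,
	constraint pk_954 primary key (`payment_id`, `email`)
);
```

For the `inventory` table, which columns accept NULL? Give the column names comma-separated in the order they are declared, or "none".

carrier, stock, notes, price, country, total

- carrier: CHECK does not forbid NULL (a CHECK constraint passes when its expression is NULL) → nullable.
- tax_rate: declared NOT NULL → not nullable.
- weight: part of the PRIMARY KEY, which implies NOT NULL → not nullable.
- stock: no NOT NULL constraint applies → nullable.
- notes: CHECK does not forbid NULL (a CHECK constraint passes when its expression is NULL) → nullable.
- inventory_id: declared NOT NULL → not nullable.
- code: part of the PRIMARY KEY, which implies NOT NULL → not nullable.
- price: UNIQUE does not imply NOT NULL → nullable.
- title: declared NOT NULL → not nullable.
- country: DEFAULT only fills an omitted column; an explicit NULL is still allowed → nullable.
- total: CHECK does not forbid NULL (a CHECK constraint passes when its expression is NULL) → nullable.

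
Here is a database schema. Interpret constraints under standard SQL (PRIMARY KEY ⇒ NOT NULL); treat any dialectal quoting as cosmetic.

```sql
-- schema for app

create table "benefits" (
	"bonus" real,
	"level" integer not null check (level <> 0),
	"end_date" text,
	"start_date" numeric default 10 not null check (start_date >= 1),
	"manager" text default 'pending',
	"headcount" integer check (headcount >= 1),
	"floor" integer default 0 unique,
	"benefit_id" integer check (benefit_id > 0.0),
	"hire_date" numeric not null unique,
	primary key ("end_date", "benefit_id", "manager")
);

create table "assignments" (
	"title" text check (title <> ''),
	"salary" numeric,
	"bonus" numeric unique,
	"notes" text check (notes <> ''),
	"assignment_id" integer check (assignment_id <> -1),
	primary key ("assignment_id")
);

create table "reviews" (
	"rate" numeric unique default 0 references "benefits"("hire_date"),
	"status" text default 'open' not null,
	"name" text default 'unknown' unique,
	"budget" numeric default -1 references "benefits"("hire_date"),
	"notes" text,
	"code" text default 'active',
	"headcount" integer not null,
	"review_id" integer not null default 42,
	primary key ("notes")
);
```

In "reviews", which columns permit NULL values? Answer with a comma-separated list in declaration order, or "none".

- rate: a foreign key column may be NULL unless separately constrained → nullable.
- status: declared NOT NULL → not nullable.
- name: UNIQUE does not imply NOT NULL → nullable.
- budget: a foreign key column may be NULL unless separately constrained → nullable.
- notes: part of the PRIMARY KEY, which implies NOT NULL → not nullable.
- code: DEFAULT only fills an omitted column; an explicit NULL is still allowed → nullable.
- headcount: declared NOT NULL → not nullable.
- review_id: declared NOT NULL → not nullable.

rate, name, budget, code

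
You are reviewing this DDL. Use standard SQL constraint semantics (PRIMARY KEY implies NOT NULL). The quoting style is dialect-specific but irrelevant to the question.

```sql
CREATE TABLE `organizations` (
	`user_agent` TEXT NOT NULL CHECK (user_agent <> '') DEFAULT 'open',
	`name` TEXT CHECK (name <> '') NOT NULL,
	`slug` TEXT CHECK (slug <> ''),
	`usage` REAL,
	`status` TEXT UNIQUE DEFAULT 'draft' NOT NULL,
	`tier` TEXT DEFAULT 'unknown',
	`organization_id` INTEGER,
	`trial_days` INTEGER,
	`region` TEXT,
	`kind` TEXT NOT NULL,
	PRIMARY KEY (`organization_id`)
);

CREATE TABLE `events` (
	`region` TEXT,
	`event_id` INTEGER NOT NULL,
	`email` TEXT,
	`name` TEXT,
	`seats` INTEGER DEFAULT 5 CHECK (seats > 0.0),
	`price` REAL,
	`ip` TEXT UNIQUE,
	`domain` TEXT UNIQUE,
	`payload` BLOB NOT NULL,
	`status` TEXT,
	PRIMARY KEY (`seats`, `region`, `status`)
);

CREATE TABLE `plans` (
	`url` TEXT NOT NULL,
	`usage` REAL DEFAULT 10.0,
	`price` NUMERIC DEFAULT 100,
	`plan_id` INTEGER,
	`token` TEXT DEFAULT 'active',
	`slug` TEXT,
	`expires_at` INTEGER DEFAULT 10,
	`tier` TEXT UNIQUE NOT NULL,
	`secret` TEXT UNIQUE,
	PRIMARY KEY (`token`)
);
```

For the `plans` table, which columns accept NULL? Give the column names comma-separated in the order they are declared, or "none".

usage, price, plan_id, slug, expires_at, secret

- url: declared NOT NULL → not nullable.
- usage: DEFAULT only fills an omitted column; an explicit NULL is still allowed → nullable.
- price: DEFAULT only fills an omitted column; an explicit NULL is still allowed → nullable.
- plan_id: no NOT NULL constraint applies → nullable.
- token: part of the PRIMARY KEY, which implies NOT NULL → not nullable.
- slug: no NOT NULL constraint applies → nullable.
- expires_at: DEFAULT only fills an omitted column; an explicit NULL is still allowed → nullable.
- tier: declared NOT NULL → not nullable.
- secret: UNIQUE does not imply NOT NULL → nullable.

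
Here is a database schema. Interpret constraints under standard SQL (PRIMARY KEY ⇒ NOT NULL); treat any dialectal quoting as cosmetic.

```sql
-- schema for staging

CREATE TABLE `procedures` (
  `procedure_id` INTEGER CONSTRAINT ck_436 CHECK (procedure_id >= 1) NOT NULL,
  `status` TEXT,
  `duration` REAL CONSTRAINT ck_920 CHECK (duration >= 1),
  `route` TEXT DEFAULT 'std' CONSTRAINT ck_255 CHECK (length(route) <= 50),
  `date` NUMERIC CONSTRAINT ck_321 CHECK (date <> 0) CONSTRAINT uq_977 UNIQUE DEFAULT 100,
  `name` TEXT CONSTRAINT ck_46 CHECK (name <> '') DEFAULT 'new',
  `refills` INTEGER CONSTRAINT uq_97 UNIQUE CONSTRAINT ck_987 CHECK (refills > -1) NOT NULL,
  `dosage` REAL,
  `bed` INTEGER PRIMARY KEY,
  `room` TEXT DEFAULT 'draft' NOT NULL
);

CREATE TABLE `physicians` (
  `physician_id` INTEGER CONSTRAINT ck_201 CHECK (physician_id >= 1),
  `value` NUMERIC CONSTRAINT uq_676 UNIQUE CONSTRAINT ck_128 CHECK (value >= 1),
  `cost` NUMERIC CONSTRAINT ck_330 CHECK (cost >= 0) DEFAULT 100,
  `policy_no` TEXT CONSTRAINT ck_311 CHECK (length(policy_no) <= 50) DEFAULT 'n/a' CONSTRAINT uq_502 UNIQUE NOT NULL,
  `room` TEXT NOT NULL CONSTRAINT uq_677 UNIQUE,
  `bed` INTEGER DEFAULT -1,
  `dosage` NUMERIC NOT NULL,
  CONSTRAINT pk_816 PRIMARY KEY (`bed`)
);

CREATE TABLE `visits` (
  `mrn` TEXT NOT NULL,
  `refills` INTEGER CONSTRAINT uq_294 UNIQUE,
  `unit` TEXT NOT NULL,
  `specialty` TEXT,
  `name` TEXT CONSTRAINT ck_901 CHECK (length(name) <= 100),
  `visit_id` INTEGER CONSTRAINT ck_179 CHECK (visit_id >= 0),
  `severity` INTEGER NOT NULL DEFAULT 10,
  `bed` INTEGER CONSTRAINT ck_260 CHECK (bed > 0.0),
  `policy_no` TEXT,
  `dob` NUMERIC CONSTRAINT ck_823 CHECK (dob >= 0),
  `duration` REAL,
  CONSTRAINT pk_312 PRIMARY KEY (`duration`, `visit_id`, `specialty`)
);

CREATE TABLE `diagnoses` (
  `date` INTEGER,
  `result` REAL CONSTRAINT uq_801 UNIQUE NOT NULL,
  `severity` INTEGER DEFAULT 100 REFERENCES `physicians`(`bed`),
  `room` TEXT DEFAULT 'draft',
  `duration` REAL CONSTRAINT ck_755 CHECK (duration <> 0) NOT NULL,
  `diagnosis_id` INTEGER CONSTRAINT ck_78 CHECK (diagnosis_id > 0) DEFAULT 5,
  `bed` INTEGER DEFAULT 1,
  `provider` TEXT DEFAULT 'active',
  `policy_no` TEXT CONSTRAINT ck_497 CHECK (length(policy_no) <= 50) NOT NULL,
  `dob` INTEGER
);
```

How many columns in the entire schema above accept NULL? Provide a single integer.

procedures: 6 nullable (status, duration, route, date, name, dosage — PK (bed) and explicit NOT NULL columns excluded).
physicians: 3 nullable (physician_id, value, cost — PK (bed) and explicit NOT NULL columns excluded).
visits: 5 nullable (refills, name, bed, policy_no, dob — PK (duration, visit_id, specialty) and explicit NOT NULL columns excluded).
diagnoses: 7 nullable (date, severity, room, diagnosis_id, bed, provider, dob — PK none and explicit NOT NULL columns excluded).
Total: 6 + 3 + 5 + 7 = 21.

21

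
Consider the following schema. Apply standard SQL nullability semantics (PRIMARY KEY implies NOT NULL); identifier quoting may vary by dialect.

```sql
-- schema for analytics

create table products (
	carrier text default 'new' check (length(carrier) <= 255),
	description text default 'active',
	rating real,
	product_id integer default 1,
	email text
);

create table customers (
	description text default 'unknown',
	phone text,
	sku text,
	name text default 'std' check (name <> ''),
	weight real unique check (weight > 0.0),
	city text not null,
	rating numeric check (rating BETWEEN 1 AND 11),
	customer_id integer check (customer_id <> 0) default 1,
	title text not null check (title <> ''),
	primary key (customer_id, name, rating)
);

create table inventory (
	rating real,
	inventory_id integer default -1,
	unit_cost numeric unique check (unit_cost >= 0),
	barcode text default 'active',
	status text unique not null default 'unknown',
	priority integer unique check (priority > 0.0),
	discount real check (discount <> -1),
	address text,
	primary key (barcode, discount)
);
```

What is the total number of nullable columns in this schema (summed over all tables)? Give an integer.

14

products: 5 nullable (carrier, description, rating, product_id, email — PK none and explicit NOT NULL columns excluded).
customers: 4 nullable (description, phone, sku, weight — PK (customer_id, name, rating) and explicit NOT NULL columns excluded).
inventory: 5 nullable (rating, inventory_id, unit_cost, priority, address — PK (barcode, discount) and explicit NOT NULL columns excluded).
Total: 5 + 4 + 5 = 14.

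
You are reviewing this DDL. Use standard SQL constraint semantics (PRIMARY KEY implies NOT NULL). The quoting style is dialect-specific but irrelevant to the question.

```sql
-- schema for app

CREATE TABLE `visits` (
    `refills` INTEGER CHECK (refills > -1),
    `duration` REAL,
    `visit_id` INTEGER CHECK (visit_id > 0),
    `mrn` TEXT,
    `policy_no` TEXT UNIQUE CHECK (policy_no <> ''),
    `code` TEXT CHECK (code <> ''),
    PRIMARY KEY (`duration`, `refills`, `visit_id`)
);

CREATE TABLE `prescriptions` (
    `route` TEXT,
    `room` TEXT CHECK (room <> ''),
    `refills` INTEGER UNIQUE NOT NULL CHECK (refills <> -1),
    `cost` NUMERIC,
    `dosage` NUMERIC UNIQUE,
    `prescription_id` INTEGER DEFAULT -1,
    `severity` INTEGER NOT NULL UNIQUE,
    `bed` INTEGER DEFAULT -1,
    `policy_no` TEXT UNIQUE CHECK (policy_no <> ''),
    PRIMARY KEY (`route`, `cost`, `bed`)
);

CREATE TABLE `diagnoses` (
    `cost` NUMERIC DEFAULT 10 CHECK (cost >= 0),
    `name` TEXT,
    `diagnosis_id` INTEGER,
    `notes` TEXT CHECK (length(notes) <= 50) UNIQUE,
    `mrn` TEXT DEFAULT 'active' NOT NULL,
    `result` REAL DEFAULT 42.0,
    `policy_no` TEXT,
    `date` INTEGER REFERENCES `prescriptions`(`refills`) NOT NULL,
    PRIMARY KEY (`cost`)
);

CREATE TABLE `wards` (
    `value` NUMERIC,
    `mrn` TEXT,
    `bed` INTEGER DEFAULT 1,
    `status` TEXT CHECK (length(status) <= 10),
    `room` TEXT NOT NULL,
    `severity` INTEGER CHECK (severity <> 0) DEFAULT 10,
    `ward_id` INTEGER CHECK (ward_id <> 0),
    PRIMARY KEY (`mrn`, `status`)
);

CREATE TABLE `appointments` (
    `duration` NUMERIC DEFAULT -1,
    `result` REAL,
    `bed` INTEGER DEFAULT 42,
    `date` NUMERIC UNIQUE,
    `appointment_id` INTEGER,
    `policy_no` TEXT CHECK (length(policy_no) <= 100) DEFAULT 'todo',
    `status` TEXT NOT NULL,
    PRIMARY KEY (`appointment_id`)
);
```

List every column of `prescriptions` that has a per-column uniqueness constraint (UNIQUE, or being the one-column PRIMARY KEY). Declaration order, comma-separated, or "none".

- route: part of a composite PRIMARY KEY — only the tuple is unique, not this column on its own.
- room: no UNIQUE or single-column PK constraint.
- refills: declared UNIQUE → unique.
- cost: part of a composite PRIMARY KEY — only the tuple is unique, not this column on its own.
- dosage: declared UNIQUE → unique.
- prescription_id: no UNIQUE or single-column PK constraint.
- severity: declared UNIQUE → unique.
- bed: part of a composite PRIMARY KEY — only the tuple is unique, not this column on its own.
- policy_no: declared UNIQUE → unique.

refills, dosage, severity, policy_no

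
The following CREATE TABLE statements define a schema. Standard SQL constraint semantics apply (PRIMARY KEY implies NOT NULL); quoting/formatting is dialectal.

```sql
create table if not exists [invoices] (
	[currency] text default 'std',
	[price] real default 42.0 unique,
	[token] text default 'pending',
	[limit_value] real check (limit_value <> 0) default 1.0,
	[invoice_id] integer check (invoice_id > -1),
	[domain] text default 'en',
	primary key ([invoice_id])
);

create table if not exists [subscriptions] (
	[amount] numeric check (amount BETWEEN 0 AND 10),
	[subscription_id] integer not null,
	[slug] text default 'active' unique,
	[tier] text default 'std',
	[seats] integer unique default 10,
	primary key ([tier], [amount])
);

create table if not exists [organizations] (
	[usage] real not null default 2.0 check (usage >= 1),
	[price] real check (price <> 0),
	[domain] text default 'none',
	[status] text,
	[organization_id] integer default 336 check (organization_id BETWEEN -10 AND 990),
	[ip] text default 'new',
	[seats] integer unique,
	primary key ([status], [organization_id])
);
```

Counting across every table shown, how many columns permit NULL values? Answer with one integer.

invoices: 5 nullable (currency, price, token, limit_value, domain — PK (invoice_id) and explicit NOT NULL columns excluded).
subscriptions: 2 nullable (slug, seats — PK (tier, amount) and explicit NOT NULL columns excluded).
organizations: 4 nullable (price, domain, ip, seats — PK (status, organization_id) and explicit NOT NULL columns excluded).
Total: 5 + 2 + 4 = 11.

11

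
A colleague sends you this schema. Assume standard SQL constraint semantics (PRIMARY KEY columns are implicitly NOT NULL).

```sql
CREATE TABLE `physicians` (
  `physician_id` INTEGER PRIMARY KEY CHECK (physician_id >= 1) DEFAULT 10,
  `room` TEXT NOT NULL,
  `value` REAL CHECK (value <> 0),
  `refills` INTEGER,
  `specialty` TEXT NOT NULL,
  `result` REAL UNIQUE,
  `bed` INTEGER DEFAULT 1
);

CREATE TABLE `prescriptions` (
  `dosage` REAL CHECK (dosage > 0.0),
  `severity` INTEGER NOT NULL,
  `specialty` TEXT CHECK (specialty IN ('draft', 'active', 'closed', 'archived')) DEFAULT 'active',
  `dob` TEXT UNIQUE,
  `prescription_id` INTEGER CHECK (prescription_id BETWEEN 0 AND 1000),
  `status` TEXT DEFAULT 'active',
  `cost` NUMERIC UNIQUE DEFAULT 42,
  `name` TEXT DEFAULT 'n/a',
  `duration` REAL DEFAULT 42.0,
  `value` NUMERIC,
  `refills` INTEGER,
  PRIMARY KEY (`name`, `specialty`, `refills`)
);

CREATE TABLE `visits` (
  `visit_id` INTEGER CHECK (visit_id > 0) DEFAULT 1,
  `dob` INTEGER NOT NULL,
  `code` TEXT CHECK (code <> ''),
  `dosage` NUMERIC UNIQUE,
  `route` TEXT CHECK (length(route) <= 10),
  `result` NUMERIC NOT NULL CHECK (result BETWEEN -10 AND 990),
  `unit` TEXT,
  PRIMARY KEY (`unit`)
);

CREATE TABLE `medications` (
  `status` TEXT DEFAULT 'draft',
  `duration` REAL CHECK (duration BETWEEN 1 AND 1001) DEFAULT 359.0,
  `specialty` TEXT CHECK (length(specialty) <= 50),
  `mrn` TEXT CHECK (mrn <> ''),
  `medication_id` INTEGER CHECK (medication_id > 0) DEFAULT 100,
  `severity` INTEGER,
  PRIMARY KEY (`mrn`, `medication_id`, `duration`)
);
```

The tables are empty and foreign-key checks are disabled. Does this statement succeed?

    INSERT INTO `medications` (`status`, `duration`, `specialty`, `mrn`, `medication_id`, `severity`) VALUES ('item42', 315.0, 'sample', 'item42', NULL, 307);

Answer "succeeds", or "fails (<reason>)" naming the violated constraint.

medication_id is explicitly set to NULL, but medication_id is part of the PRIMARY KEY (implied NOT NULL).

fails (NOT NULL on medication_id)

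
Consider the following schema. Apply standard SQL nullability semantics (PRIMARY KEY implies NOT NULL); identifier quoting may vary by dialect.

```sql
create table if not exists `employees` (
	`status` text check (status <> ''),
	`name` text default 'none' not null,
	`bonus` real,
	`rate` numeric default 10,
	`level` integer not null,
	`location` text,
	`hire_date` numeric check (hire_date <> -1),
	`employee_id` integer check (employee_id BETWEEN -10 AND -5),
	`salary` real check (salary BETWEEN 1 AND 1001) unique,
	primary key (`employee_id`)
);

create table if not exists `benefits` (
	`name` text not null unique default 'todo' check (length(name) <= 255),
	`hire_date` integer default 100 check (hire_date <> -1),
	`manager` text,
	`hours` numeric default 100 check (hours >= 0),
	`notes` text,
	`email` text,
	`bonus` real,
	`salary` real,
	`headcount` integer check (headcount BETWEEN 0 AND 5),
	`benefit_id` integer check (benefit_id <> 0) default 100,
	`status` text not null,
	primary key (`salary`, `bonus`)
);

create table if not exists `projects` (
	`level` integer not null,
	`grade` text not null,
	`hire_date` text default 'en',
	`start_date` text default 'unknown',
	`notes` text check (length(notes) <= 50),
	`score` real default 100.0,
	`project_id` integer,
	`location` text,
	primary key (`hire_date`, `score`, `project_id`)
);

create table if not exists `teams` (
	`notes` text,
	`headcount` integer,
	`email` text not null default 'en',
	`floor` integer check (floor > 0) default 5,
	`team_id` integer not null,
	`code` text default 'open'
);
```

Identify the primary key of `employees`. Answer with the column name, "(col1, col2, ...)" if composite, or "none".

employee_id

employee_id is declared PRIMARY KEY as a table-level PRIMARY KEY clause.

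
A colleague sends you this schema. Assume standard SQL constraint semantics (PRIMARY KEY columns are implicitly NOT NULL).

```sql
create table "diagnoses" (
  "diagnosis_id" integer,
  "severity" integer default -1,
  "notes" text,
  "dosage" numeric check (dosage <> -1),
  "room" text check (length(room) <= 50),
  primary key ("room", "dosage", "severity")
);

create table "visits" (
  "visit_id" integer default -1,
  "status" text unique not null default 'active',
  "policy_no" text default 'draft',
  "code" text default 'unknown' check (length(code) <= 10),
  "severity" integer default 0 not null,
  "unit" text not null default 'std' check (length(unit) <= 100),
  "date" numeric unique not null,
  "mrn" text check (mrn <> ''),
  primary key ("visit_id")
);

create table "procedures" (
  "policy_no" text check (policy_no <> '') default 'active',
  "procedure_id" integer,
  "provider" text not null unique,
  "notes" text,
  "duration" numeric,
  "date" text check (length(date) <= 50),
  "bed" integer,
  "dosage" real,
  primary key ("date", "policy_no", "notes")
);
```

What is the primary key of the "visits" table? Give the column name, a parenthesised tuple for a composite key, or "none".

visit_id is declared PRIMARY KEY as a table-level PRIMARY KEY clause.

visit_id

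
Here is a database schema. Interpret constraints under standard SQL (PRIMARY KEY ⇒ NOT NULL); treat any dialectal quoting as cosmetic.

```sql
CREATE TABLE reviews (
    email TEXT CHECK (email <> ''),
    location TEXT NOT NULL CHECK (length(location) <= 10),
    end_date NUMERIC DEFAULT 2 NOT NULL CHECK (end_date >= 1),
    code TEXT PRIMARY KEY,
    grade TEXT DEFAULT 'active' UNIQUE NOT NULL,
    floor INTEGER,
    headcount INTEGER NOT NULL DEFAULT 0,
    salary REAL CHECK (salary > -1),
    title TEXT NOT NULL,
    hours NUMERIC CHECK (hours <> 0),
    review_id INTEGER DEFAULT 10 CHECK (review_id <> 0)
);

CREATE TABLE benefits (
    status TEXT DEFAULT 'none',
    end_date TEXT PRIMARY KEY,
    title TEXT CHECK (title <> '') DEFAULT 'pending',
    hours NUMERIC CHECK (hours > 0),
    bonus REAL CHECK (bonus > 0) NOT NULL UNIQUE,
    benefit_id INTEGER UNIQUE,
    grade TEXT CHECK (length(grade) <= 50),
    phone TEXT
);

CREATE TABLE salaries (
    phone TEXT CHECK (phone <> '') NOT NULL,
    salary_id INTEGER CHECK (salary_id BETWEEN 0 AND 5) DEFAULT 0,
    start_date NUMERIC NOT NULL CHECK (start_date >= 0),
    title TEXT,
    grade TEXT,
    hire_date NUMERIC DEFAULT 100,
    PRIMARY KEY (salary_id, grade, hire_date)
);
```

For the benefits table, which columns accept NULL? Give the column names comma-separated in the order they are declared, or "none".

- status: DEFAULT only fills an omitted column; an explicit NULL is still allowed → nullable.
- end_date: part of the PRIMARY KEY, which implies NOT NULL → not nullable.
- title: CHECK does not forbid NULL (a CHECK constraint passes when its expression is NULL) → nullable.
- hours: CHECK does not forbid NULL (a CHECK constraint passes when its expression is NULL) → nullable.
- bonus: declared NOT NULL → not nullable.
- benefit_id: UNIQUE does not imply NOT NULL → nullable.
- grade: CHECK does not forbid NULL (a CHECK constraint passes when its expression is NULL) → nullable.
- phone: no NOT NULL constraint applies → nullable.

status, title, hours, benefit_id, grade, phone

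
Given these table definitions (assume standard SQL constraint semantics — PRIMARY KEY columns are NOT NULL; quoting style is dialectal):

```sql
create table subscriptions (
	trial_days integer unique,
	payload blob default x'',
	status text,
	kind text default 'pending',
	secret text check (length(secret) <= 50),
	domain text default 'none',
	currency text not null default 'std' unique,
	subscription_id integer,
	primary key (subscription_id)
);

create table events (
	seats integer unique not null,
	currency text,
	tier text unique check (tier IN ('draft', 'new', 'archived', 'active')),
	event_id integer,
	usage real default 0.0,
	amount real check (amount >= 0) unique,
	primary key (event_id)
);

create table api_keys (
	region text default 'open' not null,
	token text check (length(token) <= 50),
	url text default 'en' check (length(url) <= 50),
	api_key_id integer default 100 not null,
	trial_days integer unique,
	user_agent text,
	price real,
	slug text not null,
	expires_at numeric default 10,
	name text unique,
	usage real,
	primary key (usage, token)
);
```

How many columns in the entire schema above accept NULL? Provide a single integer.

subscriptions: 6 nullable (trial_days, payload, status, kind, secret, domain — PK (subscription_id) and explicit NOT NULL columns excluded).
events: 4 nullable (currency, tier, usage, amount — PK (event_id) and explicit NOT NULL columns excluded).
api_keys: 6 nullable (url, trial_days, user_agent, price, expires_at, name — PK (usage, token) and explicit NOT NULL columns excluded).
Total: 6 + 4 + 6 = 16.

16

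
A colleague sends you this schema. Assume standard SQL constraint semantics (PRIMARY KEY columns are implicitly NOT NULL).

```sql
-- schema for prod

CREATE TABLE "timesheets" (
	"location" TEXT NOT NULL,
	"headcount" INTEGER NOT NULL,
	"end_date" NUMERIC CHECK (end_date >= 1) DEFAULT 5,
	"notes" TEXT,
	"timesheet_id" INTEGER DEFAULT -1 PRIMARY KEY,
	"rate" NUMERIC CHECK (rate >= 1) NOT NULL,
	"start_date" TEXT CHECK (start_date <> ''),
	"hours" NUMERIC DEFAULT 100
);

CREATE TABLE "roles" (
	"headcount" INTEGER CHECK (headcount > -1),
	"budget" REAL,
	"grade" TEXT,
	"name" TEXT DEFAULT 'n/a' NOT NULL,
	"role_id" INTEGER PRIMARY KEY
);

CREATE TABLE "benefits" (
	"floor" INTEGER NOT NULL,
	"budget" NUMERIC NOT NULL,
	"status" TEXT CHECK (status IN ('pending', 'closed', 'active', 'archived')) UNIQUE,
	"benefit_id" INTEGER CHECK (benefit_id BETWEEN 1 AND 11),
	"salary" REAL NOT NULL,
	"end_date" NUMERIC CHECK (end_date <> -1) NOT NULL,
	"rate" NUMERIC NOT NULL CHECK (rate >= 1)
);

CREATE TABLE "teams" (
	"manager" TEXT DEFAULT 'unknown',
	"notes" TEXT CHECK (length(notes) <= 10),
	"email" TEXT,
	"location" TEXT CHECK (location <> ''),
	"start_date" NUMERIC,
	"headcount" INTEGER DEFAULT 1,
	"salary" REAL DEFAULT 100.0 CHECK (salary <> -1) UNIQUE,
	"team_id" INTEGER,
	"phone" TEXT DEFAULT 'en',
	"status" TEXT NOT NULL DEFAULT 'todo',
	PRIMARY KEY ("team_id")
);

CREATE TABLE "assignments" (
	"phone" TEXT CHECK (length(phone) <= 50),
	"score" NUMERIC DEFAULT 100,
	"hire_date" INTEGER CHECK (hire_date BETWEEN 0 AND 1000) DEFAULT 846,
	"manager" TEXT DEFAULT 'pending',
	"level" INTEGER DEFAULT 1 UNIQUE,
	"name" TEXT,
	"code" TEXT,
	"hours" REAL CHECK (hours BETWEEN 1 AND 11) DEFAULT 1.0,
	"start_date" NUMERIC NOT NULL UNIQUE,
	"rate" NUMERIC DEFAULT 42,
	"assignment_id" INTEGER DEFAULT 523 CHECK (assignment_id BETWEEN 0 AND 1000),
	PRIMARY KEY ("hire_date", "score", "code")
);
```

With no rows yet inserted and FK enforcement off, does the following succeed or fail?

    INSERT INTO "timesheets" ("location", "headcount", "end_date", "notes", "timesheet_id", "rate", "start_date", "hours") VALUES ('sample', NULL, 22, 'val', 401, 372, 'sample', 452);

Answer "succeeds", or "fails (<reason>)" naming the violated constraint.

headcount is explicitly set to NULL, but headcount is declared NOT NULL.

fails (NOT NULL on headcount)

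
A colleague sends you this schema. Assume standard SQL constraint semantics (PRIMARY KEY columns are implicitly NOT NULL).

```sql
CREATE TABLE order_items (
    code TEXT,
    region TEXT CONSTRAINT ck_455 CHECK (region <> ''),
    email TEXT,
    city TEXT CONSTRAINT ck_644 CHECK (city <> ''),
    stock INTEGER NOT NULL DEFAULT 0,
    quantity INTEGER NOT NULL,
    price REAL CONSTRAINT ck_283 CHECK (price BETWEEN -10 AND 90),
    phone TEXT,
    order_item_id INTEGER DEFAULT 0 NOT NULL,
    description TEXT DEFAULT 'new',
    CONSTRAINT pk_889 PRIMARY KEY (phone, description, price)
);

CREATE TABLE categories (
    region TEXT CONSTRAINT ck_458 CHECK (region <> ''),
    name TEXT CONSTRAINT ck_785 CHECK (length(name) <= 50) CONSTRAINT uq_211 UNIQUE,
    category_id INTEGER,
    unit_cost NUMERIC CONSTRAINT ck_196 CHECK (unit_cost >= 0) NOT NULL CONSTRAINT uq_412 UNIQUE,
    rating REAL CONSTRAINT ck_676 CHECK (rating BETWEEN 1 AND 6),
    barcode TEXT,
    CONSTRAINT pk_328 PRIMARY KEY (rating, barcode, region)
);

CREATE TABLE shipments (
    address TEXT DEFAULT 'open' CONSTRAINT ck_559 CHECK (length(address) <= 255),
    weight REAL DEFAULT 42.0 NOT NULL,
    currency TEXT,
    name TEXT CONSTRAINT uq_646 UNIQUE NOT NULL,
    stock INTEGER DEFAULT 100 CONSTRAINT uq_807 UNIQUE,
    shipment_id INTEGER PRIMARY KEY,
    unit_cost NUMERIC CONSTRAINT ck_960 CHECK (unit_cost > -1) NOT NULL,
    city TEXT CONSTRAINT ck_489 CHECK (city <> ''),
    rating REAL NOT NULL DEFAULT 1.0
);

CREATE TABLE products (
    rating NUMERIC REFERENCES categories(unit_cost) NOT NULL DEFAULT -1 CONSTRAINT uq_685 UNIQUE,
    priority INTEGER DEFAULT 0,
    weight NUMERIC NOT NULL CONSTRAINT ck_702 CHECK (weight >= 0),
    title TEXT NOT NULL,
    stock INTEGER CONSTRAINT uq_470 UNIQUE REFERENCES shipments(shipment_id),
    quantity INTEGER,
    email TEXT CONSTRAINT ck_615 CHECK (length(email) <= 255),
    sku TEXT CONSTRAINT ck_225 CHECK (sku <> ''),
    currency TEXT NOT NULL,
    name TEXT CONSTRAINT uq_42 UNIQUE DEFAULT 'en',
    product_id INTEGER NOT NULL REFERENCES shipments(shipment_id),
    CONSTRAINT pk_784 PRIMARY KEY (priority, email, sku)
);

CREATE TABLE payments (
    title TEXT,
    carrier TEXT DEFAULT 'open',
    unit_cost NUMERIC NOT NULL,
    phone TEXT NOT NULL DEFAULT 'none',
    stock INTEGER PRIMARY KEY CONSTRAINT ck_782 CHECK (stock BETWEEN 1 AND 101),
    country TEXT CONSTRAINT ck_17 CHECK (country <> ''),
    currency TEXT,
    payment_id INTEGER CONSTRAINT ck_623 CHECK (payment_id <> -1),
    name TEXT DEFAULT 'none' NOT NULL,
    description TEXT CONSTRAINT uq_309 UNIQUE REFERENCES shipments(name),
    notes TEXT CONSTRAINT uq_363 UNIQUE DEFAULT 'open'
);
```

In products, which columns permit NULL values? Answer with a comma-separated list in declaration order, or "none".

stock, quantity, name

- rating: declared NOT NULL → not nullable.
- priority: part of the PRIMARY KEY, which implies NOT NULL → not nullable.
- weight: declared NOT NULL → not nullable.
- title: declared NOT NULL → not nullable.
- stock: a foreign key column may be NULL unless separately constrained → nullable.
- quantity: no NOT NULL constraint applies → nullable.
- email: part of the PRIMARY KEY, which implies NOT NULL → not nullable.
- sku: part of the PRIMARY KEY, which implies NOT NULL → not nullable.
- currency: declared NOT NULL → not nullable.
- name: UNIQUE does not imply NOT NULL → nullable.
- product_id: declared NOT NULL → not nullable.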